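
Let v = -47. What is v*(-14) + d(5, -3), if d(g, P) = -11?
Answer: 647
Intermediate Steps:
v*(-14) + d(5, -3) = -47*(-14) - 11 = 658 - 11 = 647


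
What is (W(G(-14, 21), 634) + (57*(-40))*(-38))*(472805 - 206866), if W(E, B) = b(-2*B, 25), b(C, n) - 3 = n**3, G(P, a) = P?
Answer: 27197049652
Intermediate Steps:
b(C, n) = 3 + n**3
W(E, B) = 15628 (W(E, B) = 3 + 25**3 = 3 + 15625 = 15628)
(W(G(-14, 21), 634) + (57*(-40))*(-38))*(472805 - 206866) = (15628 + (57*(-40))*(-38))*(472805 - 206866) = (15628 - 2280*(-38))*265939 = (15628 + 86640)*265939 = 102268*265939 = 27197049652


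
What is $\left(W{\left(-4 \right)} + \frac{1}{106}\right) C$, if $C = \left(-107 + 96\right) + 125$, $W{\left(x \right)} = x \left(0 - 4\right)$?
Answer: $\frac{96729}{53} \approx 1825.1$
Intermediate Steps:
$W{\left(x \right)} = - 4 x$ ($W{\left(x \right)} = x \left(-4\right) = - 4 x$)
$C = 114$ ($C = -11 + 125 = 114$)
$\left(W{\left(-4 \right)} + \frac{1}{106}\right) C = \left(\left(-4\right) \left(-4\right) + \frac{1}{106}\right) 114 = \left(16 + \frac{1}{106}\right) 114 = \frac{1697}{106} \cdot 114 = \frac{96729}{53}$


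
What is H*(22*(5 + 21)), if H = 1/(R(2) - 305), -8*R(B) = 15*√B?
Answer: -1116544/595315 + 6864*√2/595315 ≈ -1.8592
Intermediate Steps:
R(B) = -15*√B/8
H = 1/(-305 - 15*√2/8) (H = 1/(-15*√2/8 - 305) = 1/(-305 - 15*√2/8) ≈ -0.0032504)
H*(22*(5 + 21)) = (-1952/595315 + 12*√2/595315)*(22*(5 + 21)) = (-1952/595315 + 12*√2/595315)*(22*26) = (-1952/595315 + 12*√2/595315)*572 = -1116544/595315 + 6864*√2/595315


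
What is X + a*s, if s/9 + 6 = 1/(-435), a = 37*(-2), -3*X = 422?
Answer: 1677736/435 ≈ 3856.9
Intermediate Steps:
X = -422/3 (X = -⅓*422 = -422/3 ≈ -140.67)
a = -74
s = -7833/145 (s = -54 + 9/(-435) = -54 + 9*(-1/435) = -54 - 3/145 = -7833/145 ≈ -54.021)
X + a*s = -422/3 - 74*(-7833/145) = -422/3 + 579642/145 = 1677736/435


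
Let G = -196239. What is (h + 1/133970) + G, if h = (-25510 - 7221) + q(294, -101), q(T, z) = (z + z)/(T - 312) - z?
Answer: -275940688391/1205730 ≈ -2.2886e+5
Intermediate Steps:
q(T, z) = -z + 2*z/(-312 + T) (q(T, z) = (2*z)/(-312 + T) - z = 2*z/(-312 + T) - z = -z + 2*z/(-312 + T))
h = -293569/9 (h = (-25510 - 7221) - 101*(314 - 1*294)/(-312 + 294) = -32731 - 101*(314 - 294)/(-18) = -32731 - 101*(-1/18)*20 = -32731 + 1010/9 = -293569/9 ≈ -32619.)
(h + 1/133970) + G = (-293569/9 + 1/133970) - 196239 = -39329438921/1205730 - 196239 = -275940688391/1205730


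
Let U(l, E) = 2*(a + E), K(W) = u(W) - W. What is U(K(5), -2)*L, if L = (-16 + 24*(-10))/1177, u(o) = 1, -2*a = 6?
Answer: 2560/1177 ≈ 2.1750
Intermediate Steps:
a = -3 (a = -½*6 = -3)
L = -256/1177 (L = (-16 - 240)*(1/1177) = -256*1/1177 = -256/1177 ≈ -0.21750)
K(W) = 1 - W
U(l, E) = -6 + 2*E (U(l, E) = 2*(-3 + E) = -6 + 2*E)
U(K(5), -2)*L = (-6 + 2*(-2))*(-256/1177) = (-6 - 4)*(-256/1177) = -10*(-256/1177) = 2560/1177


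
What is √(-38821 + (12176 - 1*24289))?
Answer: I*√50934 ≈ 225.69*I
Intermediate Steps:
√(-38821 + (12176 - 1*24289)) = √(-38821 + (12176 - 24289)) = √(-38821 - 12113) = √(-50934) = I*√50934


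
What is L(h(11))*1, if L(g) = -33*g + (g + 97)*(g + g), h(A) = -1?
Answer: -159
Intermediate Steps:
L(g) = -33*g + 2*g*(97 + g) (L(g) = -33*g + (97 + g)*(2*g) = -33*g + 2*g*(97 + g))
L(h(11))*1 = -(161 + 2*(-1))*1 = -(161 - 2)*1 = -1*159*1 = -159*1 = -159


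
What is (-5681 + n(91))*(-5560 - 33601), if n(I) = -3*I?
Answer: 233164594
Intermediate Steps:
(-5681 + n(91))*(-5560 - 33601) = (-5681 - 3*91)*(-5560 - 33601) = (-5681 - 273)*(-39161) = -5954*(-39161) = 233164594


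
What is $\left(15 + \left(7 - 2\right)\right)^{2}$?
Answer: $400$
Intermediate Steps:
$\left(15 + \left(7 - 2\right)\right)^{2} = \left(15 + 5\right)^{2} = 20^{2} = 400$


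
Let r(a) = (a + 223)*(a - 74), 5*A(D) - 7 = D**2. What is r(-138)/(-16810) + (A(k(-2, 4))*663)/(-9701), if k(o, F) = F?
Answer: 61772441/81536905 ≈ 0.75760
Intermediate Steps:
A(D) = 7/5 + D**2/5
r(a) = (-74 + a)*(223 + a) (r(a) = (223 + a)*(-74 + a) = (-74 + a)*(223 + a))
r(-138)/(-16810) + (A(k(-2, 4))*663)/(-9701) = (-16502 + (-138)**2 + 149*(-138))/(-16810) + ((7/5 + (1/5)*4**2)*663)/(-9701) = (-16502 + 19044 - 20562)*(-1/16810) + ((7/5 + (1/5)*16)*663)*(-1/9701) = -18020*(-1/16810) + ((7/5 + 16/5)*663)*(-1/9701) = 1802/1681 + ((23/5)*663)*(-1/9701) = 1802/1681 + (15249/5)*(-1/9701) = 1802/1681 - 15249/48505 = 61772441/81536905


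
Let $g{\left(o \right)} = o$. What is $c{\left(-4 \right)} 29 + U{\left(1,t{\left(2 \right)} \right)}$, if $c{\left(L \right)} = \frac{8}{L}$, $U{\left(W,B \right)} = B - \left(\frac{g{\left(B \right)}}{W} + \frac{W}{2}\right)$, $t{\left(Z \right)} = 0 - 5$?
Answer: $- \frac{117}{2} \approx -58.5$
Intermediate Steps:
$t{\left(Z \right)} = -5$
$U{\left(W,B \right)} = B - \frac{W}{2} - \frac{B}{W}$ ($U{\left(W,B \right)} = B - \left(\frac{B}{W} + \frac{W}{2}\right) = B - \left(\frac{W}{2} + \frac{B}{W}\right) = B - \frac{W}{2} - \frac{B}{W}$)
$c{\left(-4 \right)} 29 + U{\left(1,t{\left(2 \right)} \right)} = \frac{8}{-4} \cdot 29 - \left(\frac{11}{2} - 5\right) = 8 \left(- \frac{1}{4}\right) 29 - \left(\frac{11}{2} - 5\right) = \left(-2\right) 29 - \frac{1}{2} = -58 - \frac{1}{2} = - \frac{117}{2}$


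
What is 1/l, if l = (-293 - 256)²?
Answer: 1/301401 ≈ 3.3178e-6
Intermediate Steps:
l = 301401 (l = (-549)² = 301401)
1/l = 1/301401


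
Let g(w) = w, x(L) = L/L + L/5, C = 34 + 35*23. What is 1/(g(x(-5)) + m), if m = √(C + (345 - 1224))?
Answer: -I*√10/20 ≈ -0.15811*I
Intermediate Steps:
C = 839 (C = 34 + 805 = 839)
x(L) = 1 + L/5 (x(L) = 1 + L*(⅕) = 1 + L/5)
m = 2*I*√10 (m = √(839 + (345 - 1224)) = √(839 - 879) = √(-40) = 2*I*√10 ≈ 6.3246*I)
1/(g(x(-5)) + m) = 1/((1 + (⅕)*(-5)) + 2*I*√10) = 1/((1 - 1) + 2*I*√10) = 1/(0 + 2*I*√10) = 1/(2*I*√10) = -I*√10/20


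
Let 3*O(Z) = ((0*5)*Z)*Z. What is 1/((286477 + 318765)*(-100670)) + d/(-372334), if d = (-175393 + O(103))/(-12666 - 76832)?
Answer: -1335834790564919/253796229433410143810 ≈ -5.2634e-6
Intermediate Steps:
O(Z) = 0 (O(Z) = (((0*5)*Z)*Z)/3 = ((0*Z)*Z)/3 = (0*Z)/3 = (⅓)*0 = 0)
d = 175393/89498 (d = (-175393 + 0)/(-12666 - 76832) = -175393/(-89498) = -175393*(-1/89498) = 175393/89498 ≈ 1.9597)
1/((286477 + 318765)*(-100670)) + d/(-372334) = 1/((286477 + 318765)*(-100670)) + (175393/89498)/(-372334) = -1/100670/605242 + (175393/89498)*(-1/372334) = (1/605242)*(-1/100670) - 175393/33323148332 = -1/60929712140 - 175393/33323148332 = -1335834790564919/253796229433410143810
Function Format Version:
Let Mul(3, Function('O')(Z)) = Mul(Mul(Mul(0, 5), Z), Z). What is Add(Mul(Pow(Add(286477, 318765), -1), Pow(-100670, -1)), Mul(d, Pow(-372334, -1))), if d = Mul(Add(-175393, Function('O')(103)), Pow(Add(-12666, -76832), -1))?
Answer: Rational(-1335834790564919, 253796229433410143810) ≈ -5.2634e-6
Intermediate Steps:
Function('O')(Z) = 0 (Function('O')(Z) = Mul(Rational(1, 3), Mul(Mul(Mul(0, 5), Z), Z)) = Mul(Rational(1, 3), Mul(Mul(0, Z), Z)) = Mul(Rational(1, 3), Mul(0, Z)) = Mul(Rational(1, 3), 0) = 0)
d = Rational(175393, 89498) (d = Mul(Add(-175393, 0), Pow(Add(-12666, -76832), -1)) = Mul(-175393, Pow(-89498, -1)) = Mul(-175393, Rational(-1, 89498)) = Rational(175393, 89498) ≈ 1.9597)
Add(Mul(Pow(Add(286477, 318765), -1), Pow(-100670, -1)), Mul(d, Pow(-372334, -1))) = Add(Mul(Pow(Add(286477, 318765), -1), Pow(-100670, -1)), Mul(Rational(175393, 89498), Pow(-372334, -1))) = Add(Mul(Pow(605242, -1), Rational(-1, 100670)), Mul(Rational(175393, 89498), Rational(-1, 372334))) = Add(Mul(Rational(1, 605242), Rational(-1, 100670)), Rational(-175393, 33323148332)) = Add(Rational(-1, 60929712140), Rational(-175393, 33323148332)) = Rational(-1335834790564919, 253796229433410143810)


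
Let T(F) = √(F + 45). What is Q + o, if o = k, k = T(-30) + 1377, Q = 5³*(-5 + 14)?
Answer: 2502 + √15 ≈ 2505.9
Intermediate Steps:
T(F) = √(45 + F)
Q = 1125 (Q = 125*9 = 1125)
k = 1377 + √15 (k = √(45 - 30) + 1377 = √15 + 1377 = 1377 + √15 ≈ 1380.9)
o = 1377 + √15 ≈ 1380.9
Q + o = 1125 + (1377 + √15) = 2502 + √15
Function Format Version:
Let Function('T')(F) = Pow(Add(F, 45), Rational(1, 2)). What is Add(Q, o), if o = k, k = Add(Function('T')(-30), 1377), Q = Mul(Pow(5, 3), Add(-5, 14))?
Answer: Add(2502, Pow(15, Rational(1, 2))) ≈ 2505.9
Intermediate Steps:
Function('T')(F) = Pow(Add(45, F), Rational(1, 2))
Q = 1125 (Q = Mul(125, 9) = 1125)
k = Add(1377, Pow(15, Rational(1, 2))) (k = Add(Pow(Add(45, -30), Rational(1, 2)), 1377) = Add(Pow(15, Rational(1, 2)), 1377) = Add(1377, Pow(15, Rational(1, 2))) ≈ 1380.9)
o = Add(1377, Pow(15, Rational(1, 2))) ≈ 1380.9
Add(Q, o) = Add(1125, Add(1377, Pow(15, Rational(1, 2)))) = Add(2502, Pow(15, Rational(1, 2)))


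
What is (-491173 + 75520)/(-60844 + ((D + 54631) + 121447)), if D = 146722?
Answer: -415653/261956 ≈ -1.5867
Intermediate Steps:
(-491173 + 75520)/(-60844 + ((D + 54631) + 121447)) = (-491173 + 75520)/(-60844 + ((146722 + 54631) + 121447)) = -415653/(-60844 + (201353 + 121447)) = -415653/(-60844 + 322800) = -415653/261956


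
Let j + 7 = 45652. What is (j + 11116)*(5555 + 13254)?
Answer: 1067617649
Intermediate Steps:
j = 45645 (j = -7 + 45652 = 45645)
(j + 11116)*(5555 + 13254) = (45645 + 11116)*(5555 + 13254) = 56761*18809 = 1067617649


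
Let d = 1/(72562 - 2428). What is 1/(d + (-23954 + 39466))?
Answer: 70134/1087918609 ≈ 6.4466e-5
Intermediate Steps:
d = 1/70134 ≈ 1.4258e-5
1/(d + (-23954 + 39466)) = 1/(1/70134 + (-23954 + 39466)) = 1/(1/70134 + 15512) = 1/(1087918609/70134) = 70134/1087918609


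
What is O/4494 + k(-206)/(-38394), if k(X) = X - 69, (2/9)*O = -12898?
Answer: -185599192/14378553 ≈ -12.908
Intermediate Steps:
O = -58041 (O = (9/2)*(-12898) = -58041)
k(X) = -69 + X
O/4494 + k(-206)/(-38394) = -58041/4494 + (-69 - 206)/(-38394) = -58041*1/4494 - 275*(-1/38394) = -19347/1498 + 275/38394 = -185599192/14378553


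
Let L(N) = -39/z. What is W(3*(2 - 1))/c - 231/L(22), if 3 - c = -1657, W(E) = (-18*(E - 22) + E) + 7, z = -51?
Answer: -1628561/5395 ≈ -301.86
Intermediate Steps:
W(E) = 403 - 17*E (W(E) = (-18*(-22 + E) + E) + 7 = ((396 - 18*E) + E) + 7 = (396 - 17*E) + 7 = 403 - 17*E)
c = 1660 (c = 3 - 1*(-1657) = 3 + 1657 = 1660)
L(N) = 13/17 (L(N) = -39/(-51) = -39*(-1/51) = 13/17)
W(3*(2 - 1))/c - 231/L(22) = (403 - 51*(2 - 1))/1660 - 231/13/17 = (403 - 51)*(1/1660) - 231*17/13 = (403 - 17*3)*(1/1660) - 3927/13 = (403 - 51)*(1/1660) - 3927/13 = 352*(1/1660) - 3927/13 = 88/415 - 3927/13 = -1628561/5395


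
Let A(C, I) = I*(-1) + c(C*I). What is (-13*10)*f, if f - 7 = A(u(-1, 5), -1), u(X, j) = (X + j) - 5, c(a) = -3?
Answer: -650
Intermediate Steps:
u(X, j) = -5 + X + j
A(C, I) = -3 - I (A(C, I) = I*(-1) - 3 = -I - 3 = -3 - I)
f = 5 (f = 7 + (-3 - 1*(-1)) = 7 + (-3 + 1) = 7 - 2 = 5)
(-13*10)*f = -13*10*5 = -130*5 = -650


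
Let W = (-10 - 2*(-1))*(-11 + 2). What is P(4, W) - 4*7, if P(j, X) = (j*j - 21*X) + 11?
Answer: -1513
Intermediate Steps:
W = 72 (W = (-10 + 2)*(-9) = -8*(-9) = 72)
P(j, X) = 11 + j**2 - 21*X (P(j, X) = (j**2 - 21*X) + 11 = 11 + j**2 - 21*X)
P(4, W) - 4*7 = (11 + 4**2 - 21*72) - 4*7 = (11 + 16 - 1512) - 1*28 = -1485 - 28 = -1513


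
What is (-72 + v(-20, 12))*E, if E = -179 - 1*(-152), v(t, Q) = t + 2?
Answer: 2430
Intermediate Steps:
v(t, Q) = 2 + t
E = -27 (E = -179 + 152 = -27)
(-72 + v(-20, 12))*E = (-72 + (2 - 20))*(-27) = (-72 - 18)*(-27) = -90*(-27) = 2430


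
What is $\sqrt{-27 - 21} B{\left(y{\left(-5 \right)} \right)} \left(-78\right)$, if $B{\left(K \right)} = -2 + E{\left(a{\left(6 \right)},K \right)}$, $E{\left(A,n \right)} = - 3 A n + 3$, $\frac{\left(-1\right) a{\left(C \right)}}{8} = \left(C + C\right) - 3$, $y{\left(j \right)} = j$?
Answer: $336648 i \sqrt{3} \approx 5.8309 \cdot 10^{5} i$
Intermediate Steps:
$a{\left(C \right)} = 24 - 16 C$ ($a{\left(C \right)} = - 8 \left(\left(C + C\right) - 3\right) = - 8 \left(2 C - 3\right) = - 8 \left(-3 + 2 C\right) = 24 - 16 C$)
$E{\left(A,n \right)} = 3 - 3 A n$ ($E{\left(A,n \right)} = - 3 A n + 3 = 3 - 3 A n$)
$B{\left(K \right)} = 1 + 216 K$ ($B{\left(K \right)} = -2 - \left(-3 + 3 \left(24 - 96\right) K\right) = -2 + \left(3 - - 216 K\right) = -2 + \left(3 + 216 K\right) = 1 + 216 K$)
$\sqrt{-27 - 21} B{\left(y{\left(-5 \right)} \right)} \left(-78\right) = \sqrt{-27 - 21} \left(1 + 216 \left(-5\right)\right) \left(-78\right) = \sqrt{-48} \left(1 - 1080\right) \left(-78\right) = 4 i \sqrt{3} \left(-1079\right) \left(-78\right) = - 4316 i \sqrt{3} \left(-78\right) = 336648 i \sqrt{3}$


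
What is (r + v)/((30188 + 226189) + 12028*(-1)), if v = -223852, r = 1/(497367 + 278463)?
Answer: -24810156737/27081897810 ≈ -0.91612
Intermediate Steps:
r = 1/775830 ≈ 1.2889e-6
(r + v)/((30188 + 226189) + 12028*(-1)) = (1/775830 - 223852)/((30188 + 226189) + 12028*(-1)) = -173671097159/(775830*(256377 - 12028)) = -173671097159/775830/244349 = -173671097159/775830*1/244349 = -24810156737/27081897810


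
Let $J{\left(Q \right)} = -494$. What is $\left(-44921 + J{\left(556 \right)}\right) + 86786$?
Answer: $41371$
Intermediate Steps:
$\left(-44921 + J{\left(556 \right)}\right) + 86786 = \left(-44921 - 494\right) + 86786 = -45415 + 86786 = 41371$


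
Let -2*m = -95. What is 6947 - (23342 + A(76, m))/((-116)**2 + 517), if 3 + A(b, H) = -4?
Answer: 97047096/13973 ≈ 6945.3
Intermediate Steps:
m = 95/2 (m = -1/2*(-95) = 95/2 ≈ 47.500)
A(b, H) = -7 (A(b, H) = -3 - 4 = -7)
6947 - (23342 + A(76, m))/((-116)**2 + 517) = 6947 - (23342 - 7)/((-116)**2 + 517) = 6947 - 23335/(13456 + 517) = 6947 - 23335/13973 = 97047096/13973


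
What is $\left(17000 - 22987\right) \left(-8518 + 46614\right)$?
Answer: $-228080752$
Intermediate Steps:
$\left(17000 - 22987\right) \left(-8518 + 46614\right) = \left(-5987\right) 38096 = -228080752$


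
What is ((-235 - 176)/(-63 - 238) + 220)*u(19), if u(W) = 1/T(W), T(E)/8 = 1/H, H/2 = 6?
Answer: 199893/602 ≈ 332.05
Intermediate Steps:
H = 12 (H = 2*6 = 12)
T(E) = ⅔ (T(E) = 8/12 = 8*(1/12) = ⅔)
u(W) = 3/2 (u(W) = 1/(⅔) = 3/2)
((-235 - 176)/(-63 - 238) + 220)*u(19) = ((-235 - 176)/(-63 - 238) + 220)*(3/2) = (-411/(-301) + 220)*(3/2) = (-411*(-1/301) + 220)*(3/2) = (411/301 + 220)*(3/2) = (66631/301)*(3/2) = 199893/602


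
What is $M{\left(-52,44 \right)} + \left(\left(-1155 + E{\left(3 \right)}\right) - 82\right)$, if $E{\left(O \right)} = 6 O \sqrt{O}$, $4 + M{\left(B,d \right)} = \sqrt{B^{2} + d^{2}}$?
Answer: $-1241 + 4 \sqrt{290} + 18 \sqrt{3} \approx -1141.7$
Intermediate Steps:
$M{\left(B,d \right)} = -4 + \sqrt{B^{2} + d^{2}}$
$E{\left(O \right)} = 6 O^{\frac{3}{2}}$
$M{\left(-52,44 \right)} + \left(\left(-1155 + E{\left(3 \right)}\right) - 82\right) = \left(-4 + \sqrt{\left(-52\right)^{2} + 44^{2}}\right) - \left(1237 - 18 \sqrt{3}\right) = \left(-4 + \sqrt{2704 + 1936}\right) - \left(1237 - 18 \sqrt{3}\right) = \left(-4 + \sqrt{4640}\right) - \left(1237 - 18 \sqrt{3}\right) = \left(-4 + 4 \sqrt{290}\right) - \left(1237 - 18 \sqrt{3}\right) = -1241 + 4 \sqrt{290} + 18 \sqrt{3}$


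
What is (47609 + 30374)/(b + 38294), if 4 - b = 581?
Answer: 77983/37717 ≈ 2.0676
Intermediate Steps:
b = -577 (b = 4 - 1*581 = 4 - 581 = -577)
(47609 + 30374)/(b + 38294) = (47609 + 30374)/(-577 + 38294) = 77983/37717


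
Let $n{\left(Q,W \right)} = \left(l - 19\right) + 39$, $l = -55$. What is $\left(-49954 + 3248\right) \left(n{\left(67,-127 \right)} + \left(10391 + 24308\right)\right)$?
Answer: $-1619016784$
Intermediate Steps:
$n{\left(Q,W \right)} = -35$ ($n{\left(Q,W \right)} = \left(-55 - 19\right) + 39 = -74 + 39 = -35$)
$\left(-49954 + 3248\right) \left(n{\left(67,-127 \right)} + \left(10391 + 24308\right)\right) = \left(-49954 + 3248\right) \left(-35 + \left(10391 + 24308\right)\right) = - 46706 \left(-35 + 34699\right) = \left(-46706\right) 34664 = -1619016784$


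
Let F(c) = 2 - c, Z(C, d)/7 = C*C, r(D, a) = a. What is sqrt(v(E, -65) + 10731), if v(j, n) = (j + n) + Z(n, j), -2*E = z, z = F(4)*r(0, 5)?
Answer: sqrt(40246) ≈ 200.61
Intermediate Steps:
Z(C, d) = 7*C**2 (Z(C, d) = 7*(C*C) = 7*C**2)
z = -10 (z = (2 - 1*4)*5 = (2 - 4)*5 = -2*5 = -10)
E = 5 (E = -1/2*(-10) = 5)
v(j, n) = j + n + 7*n**2 (v(j, n) = (j + n) + 7*n**2 = j + n + 7*n**2)
sqrt(v(E, -65) + 10731) = sqrt((5 - 65 + 7*(-65)**2) + 10731) = sqrt((5 - 65 + 7*4225) + 10731) = sqrt((5 - 65 + 29575) + 10731) = sqrt(29515 + 10731) = sqrt(40246)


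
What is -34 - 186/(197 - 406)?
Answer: -6920/209 ≈ -33.110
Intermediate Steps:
-34 - 186/(197 - 406) = -34 - 186/(-209) = -34 - 1/209*(-186) = -34 + 186/209 = -6920/209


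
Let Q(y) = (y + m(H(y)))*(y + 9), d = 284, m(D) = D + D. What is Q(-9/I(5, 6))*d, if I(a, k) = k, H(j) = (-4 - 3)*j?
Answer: 41535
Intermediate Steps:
H(j) = -7*j
m(D) = 2*D
Q(y) = -13*y*(9 + y) (Q(y) = (y + 2*(-7*y))*(y + 9) = (y - 14*y)*(9 + y) = (-13*y)*(9 + y) = -13*y*(9 + y))
Q(-9/I(5, 6))*d = (13*(-9/6)*(-9 - (-9)/6))*284 = (13*(-9*⅙)*(-9 - (-9)/6))*284 = (13*(-3/2)*(-9 - 1*(-3/2)))*284 = (13*(-3/2)*(-9 + 3/2))*284 = (13*(-3/2)*(-15/2))*284 = (585/4)*284 = 41535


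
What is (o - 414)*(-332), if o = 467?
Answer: -17596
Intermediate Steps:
(o - 414)*(-332) = (467 - 414)*(-332) = 53*(-332) = -17596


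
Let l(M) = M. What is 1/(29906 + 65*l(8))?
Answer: 1/30426 ≈ 3.2867e-5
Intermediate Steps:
1/(29906 + 65*l(8)) = 1/(29906 + 65*8) = 1/(29906 + 520) = 1/30426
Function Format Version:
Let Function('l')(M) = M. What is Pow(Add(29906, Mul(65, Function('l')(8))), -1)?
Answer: Rational(1, 30426) ≈ 3.2867e-5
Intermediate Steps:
Pow(Add(29906, Mul(65, Function('l')(8))), -1) = Pow(Add(29906, Mul(65, 8)), -1) = Pow(Add(29906, 520), -1) = Pow(30426, -1) = Rational(1, 30426)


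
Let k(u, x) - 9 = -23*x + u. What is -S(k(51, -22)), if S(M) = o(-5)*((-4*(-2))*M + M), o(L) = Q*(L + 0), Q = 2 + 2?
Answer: 101880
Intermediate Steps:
Q = 4
k(u, x) = 9 + u - 23*x (k(u, x) = 9 + (-23*x + u) = 9 + (u - 23*x) = 9 + u - 23*x)
o(L) = 4*L (o(L) = 4*(L + 0) = 4*L)
S(M) = -180*M (S(M) = (4*(-5))*((-4*(-2))*M + M) = -20*(8*M + M) = -180*M)
-S(k(51, -22)) = -(-180)*(9 + 51 - 23*(-22)) = -(-180)*(9 + 51 + 506) = -(-180)*566 = -1*(-101880) = 101880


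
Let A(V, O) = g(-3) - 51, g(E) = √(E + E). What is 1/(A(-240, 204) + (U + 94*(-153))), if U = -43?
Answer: -7238/104777291 - I*√6/209554582 ≈ -6.908e-5 - 1.1689e-8*I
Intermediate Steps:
g(E) = √2*√E (g(E) = √(2*E) = √2*√E)
A(V, O) = -51 + I*√6 (A(V, O) = √2*√(-3) - 51 = √2*(I*√3) - 51 = I*√6 - 51 = -51 + I*√6)
1/(A(-240, 204) + (U + 94*(-153))) = 1/((-51 + I*√6) + (-43 + 94*(-153))) = 1/((-51 + I*√6) + (-43 - 14382)) = 1/((-51 + I*√6) - 14425) = 1/(-14476 + I*√6)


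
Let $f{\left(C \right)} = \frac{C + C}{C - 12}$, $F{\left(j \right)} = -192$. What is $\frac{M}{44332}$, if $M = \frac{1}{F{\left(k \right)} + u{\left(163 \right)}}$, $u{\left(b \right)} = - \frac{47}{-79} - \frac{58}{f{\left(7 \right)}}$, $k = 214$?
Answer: $- \frac{553}{4184586144} \approx -1.3215 \cdot 10^{-7}$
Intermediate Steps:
$f{\left(C \right)} = \frac{2 C}{-12 + C}$
$u{\left(b \right)} = \frac{11784}{553}$ ($u{\left(b \right)} = - \frac{47}{-79} - \frac{58}{2 \cdot 7 \frac{1}{-12 + 7}} = \left(-47\right) \left(- \frac{1}{79}\right) - \frac{58}{2 \cdot 7 \frac{1}{-5}} = \frac{47}{79} - \frac{58}{2 \cdot 7 \left(- \frac{1}{5}\right)} = \frac{47}{79} - \frac{58}{- \frac{14}{5}} = \frac{47}{79} - - \frac{145}{7} = \frac{47}{79} + \frac{145}{7} = \frac{11784}{553}$)
$M = - \frac{553}{94392}$ ($M = \frac{1}{-192 + \frac{11784}{553}} = \frac{1}{- \frac{94392}{553}} = - \frac{553}{94392} \approx -0.0058585$)
$\frac{M}{44332} = - \frac{553}{94392 \cdot 44332} = \left(- \frac{553}{94392}\right) \frac{1}{44332} = - \frac{553}{4184586144}$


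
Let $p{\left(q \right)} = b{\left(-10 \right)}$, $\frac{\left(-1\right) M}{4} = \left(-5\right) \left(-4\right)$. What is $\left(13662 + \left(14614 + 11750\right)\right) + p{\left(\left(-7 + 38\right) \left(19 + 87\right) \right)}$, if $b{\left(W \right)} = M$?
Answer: $39946$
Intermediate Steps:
$M = -80$ ($M = - 4 \left(\left(-5\right) \left(-4\right)\right) = \left(-4\right) 20 = -80$)
$b{\left(W \right)} = -80$
$p{\left(q \right)} = -80$
$\left(13662 + \left(14614 + 11750\right)\right) + p{\left(\left(-7 + 38\right) \left(19 + 87\right) \right)} = \left(13662 + \left(14614 + 11750\right)\right) - 80 = \left(13662 + 26364\right) - 80 = 40026 - 80 = 39946$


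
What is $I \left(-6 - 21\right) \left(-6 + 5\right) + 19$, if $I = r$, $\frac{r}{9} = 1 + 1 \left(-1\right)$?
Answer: $19$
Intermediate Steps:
$r = 0$ ($r = 9 \left(1 + 1 \left(-1\right)\right) = 9 \left(1 - 1\right) = 9 \cdot 0 = 0$)
$I = 0$
$I \left(-6 - 21\right) \left(-6 + 5\right) + 19 = 0 \left(-6 - 21\right) \left(-6 + 5\right) + 19 = 0 \left(\left(-27\right) \left(-1\right)\right) + 19 = 0 \cdot 27 + 19 = 0 + 19 = 19$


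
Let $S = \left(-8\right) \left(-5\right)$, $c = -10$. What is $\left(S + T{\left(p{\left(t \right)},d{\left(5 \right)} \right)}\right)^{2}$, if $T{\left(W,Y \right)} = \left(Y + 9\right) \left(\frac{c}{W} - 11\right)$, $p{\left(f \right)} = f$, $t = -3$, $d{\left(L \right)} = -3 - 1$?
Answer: $\frac{25}{9} \approx 2.7778$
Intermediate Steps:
$d{\left(L \right)} = -4$ ($d{\left(L \right)} = -3 - 1 = -4$)
$S = 40$
$T{\left(W,Y \right)} = \left(-11 - \frac{10}{W}\right) \left(9 + Y\right)$ ($T{\left(W,Y \right)} = \left(Y + 9\right) \left(- \frac{10}{W} - 11\right) = \left(9 + Y\right) \left(-11 - \frac{10}{W}\right) = \left(-11 - \frac{10}{W}\right) \left(9 + Y\right)$)
$\left(S + T{\left(p{\left(t \right)},d{\left(5 \right)} \right)}\right)^{2} = \left(40 + \frac{-90 - -40 - - 33 \left(9 - 4\right)}{-3}\right)^{2} = \left(40 - \frac{-90 + 40 - \left(-33\right) 5}{3}\right)^{2} = \left(40 - \frac{-90 + 40 + 165}{3}\right)^{2} = \left(40 - \frac{115}{3}\right)^{2} = \left(\frac{5}{3}\right)^{2} = \frac{25}{9}$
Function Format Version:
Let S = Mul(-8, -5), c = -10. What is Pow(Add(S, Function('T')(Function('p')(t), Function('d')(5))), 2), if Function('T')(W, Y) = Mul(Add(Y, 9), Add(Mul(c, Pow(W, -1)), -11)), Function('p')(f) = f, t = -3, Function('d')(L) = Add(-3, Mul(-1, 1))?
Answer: Rational(25, 9) ≈ 2.7778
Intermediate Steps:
Function('d')(L) = -4 (Function('d')(L) = Add(-3, -1) = -4)
S = 40
Function('T')(W, Y) = Mul(Add(-11, Mul(-10, Pow(W, -1))), Add(9, Y)) (Function('T')(W, Y) = Mul(Add(Y, 9), Add(Mul(-10, Pow(W, -1)), -11)) = Mul(Add(9, Y), Add(-11, Mul(-10, Pow(W, -1)))) = Mul(Add(-11, Mul(-10, Pow(W, -1))), Add(9, Y)))
Pow(Add(S, Function('T')(Function('p')(t), Function('d')(5))), 2) = Pow(Add(40, Mul(Pow(-3, -1), Add(-90, Mul(-10, -4), Mul(-11, -3, Add(9, -4))))), 2) = Pow(Add(40, Mul(Rational(-1, 3), Add(-90, 40, Mul(-11, -3, 5)))), 2) = Pow(Add(40, Mul(Rational(-1, 3), Add(-90, 40, 165))), 2) = Pow(Add(40, Mul(Rational(-1, 3), 115)), 2) = Pow(Add(40, Rational(-115, 3)), 2) = Pow(Rational(5, 3), 2) = Rational(25, 9)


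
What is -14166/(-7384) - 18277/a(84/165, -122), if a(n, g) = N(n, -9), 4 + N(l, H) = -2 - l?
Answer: 1856931667/660868 ≈ 2809.8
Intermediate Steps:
N(l, H) = -6 - l (N(l, H) = -4 + (-2 - l) = -6 - l)
a(n, g) = -6 - n
-14166/(-7384) - 18277/a(84/165, -122) = -14166/(-7384) - 18277/(-6 - 84/165) = -14166*(-1/7384) - 18277/(-6 - 84/165) = 7083/3692 - 18277/(-6 - 1*28/55) = 7083/3692 - 18277/(-6 - 28/55) = 7083/3692 - 18277/(-358/55) = 7083/3692 - 18277*(-55/358) = 7083/3692 + 1005235/358 = 1856931667/660868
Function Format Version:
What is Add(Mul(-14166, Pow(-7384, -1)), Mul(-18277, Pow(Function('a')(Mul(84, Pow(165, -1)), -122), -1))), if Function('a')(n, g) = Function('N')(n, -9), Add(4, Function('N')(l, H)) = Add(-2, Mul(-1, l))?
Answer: Rational(1856931667, 660868) ≈ 2809.8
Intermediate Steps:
Function('N')(l, H) = Add(-6, Mul(-1, l)) (Function('N')(l, H) = Add(-4, Add(-2, Mul(-1, l))) = Add(-6, Mul(-1, l)))
Function('a')(n, g) = Add(-6, Mul(-1, n))
Add(Mul(-14166, Pow(-7384, -1)), Mul(-18277, Pow(Function('a')(Mul(84, Pow(165, -1)), -122), -1))) = Add(Mul(-14166, Pow(-7384, -1)), Mul(-18277, Pow(Add(-6, Mul(-1, Mul(84, Pow(165, -1)))), -1))) = Add(Mul(-14166, Rational(-1, 7384)), Mul(-18277, Pow(Add(-6, Mul(-1, Mul(84, Rational(1, 165)))), -1))) = Add(Rational(7083, 3692), Mul(-18277, Pow(Add(-6, Mul(-1, Rational(28, 55))), -1))) = Add(Rational(7083, 3692), Mul(-18277, Pow(Add(-6, Rational(-28, 55)), -1))) = Add(Rational(7083, 3692), Mul(-18277, Pow(Rational(-358, 55), -1))) = Add(Rational(7083, 3692), Mul(-18277, Rational(-55, 358))) = Add(Rational(7083, 3692), Rational(1005235, 358)) = Rational(1856931667, 660868)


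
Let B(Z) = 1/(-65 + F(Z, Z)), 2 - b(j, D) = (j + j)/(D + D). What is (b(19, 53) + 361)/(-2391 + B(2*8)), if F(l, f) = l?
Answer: -47089/310474 ≈ -0.15167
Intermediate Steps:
b(j, D) = 2 - j/D (b(j, D) = 2 - (j + j)/(D + D) = 2 - 2*j/(2*D) = 2 - 2*j*1/(2*D) = 2 - j/D)
B(Z) = 1/(-65 + Z)
(b(19, 53) + 361)/(-2391 + B(2*8)) = ((2 - 1*19/53) + 361)/(-2391 + 1/(-65 + 2*8)) = ((2 - 1*19*1/53) + 361)/(-2391 + 1/(-65 + 16)) = ((2 - 19/53) + 361)/(-2391 + 1/(-49)) = (87/53 + 361)/(-2391 - 1/49) = 19220/(53*(-117160/49)) = (19220/53)*(-49/117160) = -47089/310474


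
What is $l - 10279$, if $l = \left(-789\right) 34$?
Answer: $-37105$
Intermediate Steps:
$l = -26826$
$l - 10279 = -26826 - 10279 = -37105$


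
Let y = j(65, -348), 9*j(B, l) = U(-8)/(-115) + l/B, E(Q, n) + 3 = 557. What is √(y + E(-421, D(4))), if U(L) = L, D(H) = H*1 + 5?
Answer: √445280966/897 ≈ 23.525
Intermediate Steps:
D(H) = 5 + H (D(H) = H + 5 = 5 + H)
E(Q, n) = 554 (E(Q, n) = -3 + 557 = 554)
j(B, l) = 8/1035 + l/(9*B) (j(B, l) = (-8/(-115) + l/B)/9 = (-8*(-1/115) + l/B)/9 = (8/115 + l/B)/9 = 8/1035 + l/(9*B))
y = -1580/2691 (y = 8/1035 + (⅑)*(-348)/65 = 8/1035 + (⅑)*(-348)*(1/65) = 8/1035 - 116/195 = -1580/2691 ≈ -0.58714)
√(y + E(-421, D(4))) = √(-1580/2691 + 554) = √(1489234/2691) = √445280966/897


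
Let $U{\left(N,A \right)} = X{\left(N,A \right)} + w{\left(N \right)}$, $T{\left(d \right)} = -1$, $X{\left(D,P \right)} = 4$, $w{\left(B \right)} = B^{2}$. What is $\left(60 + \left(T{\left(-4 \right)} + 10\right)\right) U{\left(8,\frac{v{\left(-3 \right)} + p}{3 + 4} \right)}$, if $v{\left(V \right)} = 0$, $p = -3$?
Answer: $4692$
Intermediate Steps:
$U{\left(N,A \right)} = 4 + N^{2}$
$\left(60 + \left(T{\left(-4 \right)} + 10\right)\right) U{\left(8,\frac{v{\left(-3 \right)} + p}{3 + 4} \right)} = \left(60 + \left(-1 + 10\right)\right) \left(4 + 8^{2}\right) = \left(60 + 9\right) \left(4 + 64\right) = 69 \cdot 68 = 4692$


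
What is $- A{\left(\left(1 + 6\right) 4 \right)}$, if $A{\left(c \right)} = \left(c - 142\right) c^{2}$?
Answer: $89376$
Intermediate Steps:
$A{\left(c \right)} = c^{2} \left(-142 + c\right)$ ($A{\left(c \right)} = \left(c - 142\right) c^{2} = \left(-142 + c\right) c^{2} = c^{2} \left(-142 + c\right)$)
$- A{\left(\left(1 + 6\right) 4 \right)} = - \left(\left(1 + 6\right) 4\right)^{2} \left(-142 + \left(1 + 6\right) 4\right) = - \left(7 \cdot 4\right)^{2} \left(-142 + 7 \cdot 4\right) = - 28^{2} \left(-142 + 28\right) = - 784 \left(-114\right) = \left(-1\right) \left(-89376\right) = 89376$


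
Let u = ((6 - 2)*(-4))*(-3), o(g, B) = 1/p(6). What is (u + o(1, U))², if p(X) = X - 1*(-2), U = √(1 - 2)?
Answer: 148225/64 ≈ 2316.0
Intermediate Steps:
U = I (U = √(-1) = I ≈ 1.0*I)
p(X) = 2 + X (p(X) = X + 2 = 2 + X)
o(g, B) = ⅛ (o(g, B) = 1/(2 + 6) = 1/8 = ⅛)
u = 48 (u = (4*(-4))*(-3) = -16*(-3) = 48)
(u + o(1, U))² = (48 + ⅛)² = (385/8)² = 148225/64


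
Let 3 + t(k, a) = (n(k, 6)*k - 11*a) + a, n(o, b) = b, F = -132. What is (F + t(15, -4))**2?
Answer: 25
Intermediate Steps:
t(k, a) = -3 - 10*a + 6*k (t(k, a) = -3 + ((6*k - 11*a) + a) = -3 + ((-11*a + 6*k) + a) = -3 + (-10*a + 6*k) = -3 - 10*a + 6*k)
(F + t(15, -4))**2 = (-132 + (-3 - 10*(-4) + 6*15))**2 = (-132 + (-3 + 40 + 90))**2 = (-132 + 127)**2 = (-5)**2 = 25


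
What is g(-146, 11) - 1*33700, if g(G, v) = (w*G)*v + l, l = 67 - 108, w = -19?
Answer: -3227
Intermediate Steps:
l = -41
g(G, v) = -41 - 19*G*v (g(G, v) = (-19*G)*v - 41 = -19*G*v - 41 = -41 - 19*G*v)
g(-146, 11) - 1*33700 = (-41 - 19*(-146)*11) - 1*33700 = (-41 + 30514) - 33700 = 30473 - 33700 = -3227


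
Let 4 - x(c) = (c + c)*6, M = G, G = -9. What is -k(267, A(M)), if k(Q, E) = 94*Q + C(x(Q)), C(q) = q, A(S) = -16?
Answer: -21898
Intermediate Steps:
M = -9
x(c) = 4 - 12*c (x(c) = 4 - (c + c)*6 = 4 - 2*c*6 = 4 - 12*c)
k(Q, E) = 4 + 82*Q (k(Q, E) = 94*Q + (4 - 12*Q) = 4 + 82*Q)
-k(267, A(M)) = -(4 + 82*267) = -(4 + 21894) = -1*21898 = -21898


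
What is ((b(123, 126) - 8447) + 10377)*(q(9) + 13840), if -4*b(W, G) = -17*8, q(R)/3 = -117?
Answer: 26492396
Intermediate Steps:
q(R) = -351 (q(R) = 3*(-117) = -351)
b(W, G) = 34 (b(W, G) = -(-17)*8/4 = -¼*(-136) = 34)
((b(123, 126) - 8447) + 10377)*(q(9) + 13840) = ((34 - 8447) + 10377)*(-351 + 13840) = (-8413 + 10377)*13489 = 1964*13489 = 26492396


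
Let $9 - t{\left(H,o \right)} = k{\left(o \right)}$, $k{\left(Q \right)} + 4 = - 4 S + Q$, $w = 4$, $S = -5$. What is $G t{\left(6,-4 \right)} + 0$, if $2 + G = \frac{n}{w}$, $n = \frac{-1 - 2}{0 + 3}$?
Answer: $\frac{27}{4} \approx 6.75$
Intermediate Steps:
$n = -1$ ($n = - \frac{3}{3} = \left(-3\right) \frac{1}{3} = -1$)
$k{\left(Q \right)} = 16 + Q$ ($k{\left(Q \right)} = -4 + \left(\left(-4\right) \left(-5\right) + Q\right) = -4 + \left(20 + Q\right) = 16 + Q$)
$t{\left(H,o \right)} = -7 - o$ ($t{\left(H,o \right)} = 9 - \left(16 + o\right) = -7 - o$)
$G = - \frac{9}{4}$ ($G = -2 - \frac{1}{4} = - \frac{9}{4} \approx -2.25$)
$G t{\left(6,-4 \right)} + 0 = - \frac{9 \left(-7 - -4\right)}{4} + 0 = - \frac{9 \left(-7 + 4\right)}{4} + 0 = \left(- \frac{9}{4}\right) \left(-3\right) + 0 = \frac{27}{4} + 0 = \frac{27}{4}$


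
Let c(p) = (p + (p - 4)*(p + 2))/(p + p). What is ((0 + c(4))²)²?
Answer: 1/16 ≈ 0.062500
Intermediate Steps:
c(p) = (p + (-4 + p)*(2 + p))/(2*p) (c(p) = (p + (-4 + p)*(2 + p))/((2*p)) = (p + (-4 + p)*(2 + p))*(1/(2*p)) = (p + (-4 + p)*(2 + p))/(2*p))
((0 + c(4))²)² = ((0 + (½)*(-8 + 4*(-1 + 4))/4)²)² = ((0 + (½)*(¼)*(-8 + 4*3))²)² = ((0 + (½)*(¼)*(-8 + 12))²)² = ((0 + (½)*(¼)*4)²)² = ((0 + ½)²)² = ((½)²)² = (¼)² = 1/16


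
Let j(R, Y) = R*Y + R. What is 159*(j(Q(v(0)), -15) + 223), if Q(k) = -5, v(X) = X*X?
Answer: 46587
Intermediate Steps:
v(X) = X²
j(R, Y) = R + R*Y
159*(j(Q(v(0)), -15) + 223) = 159*(-5*(1 - 15) + 223) = 159*(-5*(-14) + 223) = 159*(70 + 223) = 159*293 = 46587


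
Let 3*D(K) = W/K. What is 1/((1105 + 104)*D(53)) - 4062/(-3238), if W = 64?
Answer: 52469359/41757248 ≈ 1.2565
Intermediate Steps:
D(K) = 64/(3*K) (D(K) = (64/K)/3 = 64/(3*K))
1/((1105 + 104)*D(53)) - 4062/(-3238) = 1/((1105 + 104)*(((64/3)/53))) - 4062/(-3238) = 1/(1209*(((64/3)*(1/53)))) - 4062*(-1/3238) = 1/(1209*(64/159)) + 2031/1619 = (1/1209)*(159/64) + 2031/1619 = 53/25792 + 2031/1619 = 52469359/41757248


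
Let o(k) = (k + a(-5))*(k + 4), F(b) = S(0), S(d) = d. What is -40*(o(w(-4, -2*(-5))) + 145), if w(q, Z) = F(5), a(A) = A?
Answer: -5000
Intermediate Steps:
F(b) = 0
w(q, Z) = 0
o(k) = (-5 + k)*(4 + k) (o(k) = (k - 5)*(k + 4) = (-5 + k)*(4 + k))
-40*(o(w(-4, -2*(-5))) + 145) = -40*((-20 + 0**2 - 1*0) + 145) = -40*((-20 + 0 + 0) + 145) = -40*(-20 + 145) = -40*125 = -5000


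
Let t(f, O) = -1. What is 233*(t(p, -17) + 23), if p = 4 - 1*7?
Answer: 5126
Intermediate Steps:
p = -3 (p = 4 - 7 = -3)
233*(t(p, -17) + 23) = 233*(-1 + 23) = 233*22 = 5126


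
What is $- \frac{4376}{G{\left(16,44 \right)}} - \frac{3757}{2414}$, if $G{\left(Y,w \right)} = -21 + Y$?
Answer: $\frac{620287}{710} \approx 873.64$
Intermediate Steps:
$- \frac{4376}{G{\left(16,44 \right)}} - \frac{3757}{2414} = - \frac{4376}{-21 + 16} - \frac{3757}{2414} = - \frac{4376}{-5} - \frac{221}{142} = \left(-4376\right) \left(- \frac{1}{5}\right) - \frac{221}{142} = \frac{4376}{5} - \frac{221}{142} = \frac{620287}{710}$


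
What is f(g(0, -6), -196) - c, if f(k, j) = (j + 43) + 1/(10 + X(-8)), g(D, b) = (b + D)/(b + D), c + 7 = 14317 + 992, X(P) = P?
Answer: -30909/2 ≈ -15455.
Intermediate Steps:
c = 15302 (c = -7 + (14317 + 992) = -7 + 15309 = 15302)
g(D, b) = 1 (g(D, b) = (D + b)/(D + b) = 1)
f(k, j) = 87/2 + j (f(k, j) = (j + 43) + 1/(10 - 8) = (43 + j) + 1/2 = 87/2 + j)
f(g(0, -6), -196) - c = (87/2 - 196) - 1*15302 = -305/2 - 15302 = -30909/2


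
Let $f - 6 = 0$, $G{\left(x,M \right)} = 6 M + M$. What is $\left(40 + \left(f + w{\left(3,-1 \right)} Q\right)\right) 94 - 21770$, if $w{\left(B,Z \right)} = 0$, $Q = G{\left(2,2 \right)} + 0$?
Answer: $-17446$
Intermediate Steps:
$G{\left(x,M \right)} = 7 M$
$f = 6$ ($f = 6 + 0 = 6$)
$Q = 14$ ($Q = 7 \cdot 2 + 0 = 14 + 0 = 14$)
$\left(40 + \left(f + w{\left(3,-1 \right)} Q\right)\right) 94 - 21770 = \left(40 + \left(6 + 0 \cdot 14\right)\right) 94 - 21770 = \left(40 + \left(6 + 0\right)\right) 94 - 21770 = \left(40 + 6\right) 94 - 21770 = 46 \cdot 94 - 21770 = 4324 - 21770 = -17446$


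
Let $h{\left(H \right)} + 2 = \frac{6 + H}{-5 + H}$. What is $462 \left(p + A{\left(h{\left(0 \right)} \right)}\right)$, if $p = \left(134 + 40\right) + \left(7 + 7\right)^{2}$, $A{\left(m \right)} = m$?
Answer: $\frac{847308}{5} \approx 1.6946 \cdot 10^{5}$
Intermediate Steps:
$h{\left(H \right)} = -2 + \frac{6 + H}{-5 + H}$
$p = 370$ ($p = 174 + 14^{2} = 174 + 196 = 370$)
$462 \left(p + A{\left(h{\left(0 \right)} \right)}\right) = 462 \left(370 + \frac{16 - 0}{-5 + 0}\right) = 462 \left(370 + \frac{16 + 0}{-5}\right) = 462 \left(370 - \frac{16}{5}\right) = 462 \cdot \frac{1834}{5} = \frac{847308}{5}$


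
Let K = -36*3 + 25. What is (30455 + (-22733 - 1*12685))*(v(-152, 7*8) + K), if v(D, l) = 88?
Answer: -24815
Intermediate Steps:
K = -83 (K = -108 + 25 = -83)
(30455 + (-22733 - 1*12685))*(v(-152, 7*8) + K) = (30455 + (-22733 - 1*12685))*(88 - 83) = (30455 + (-22733 - 12685))*5 = (30455 - 35418)*5 = -4963*5 = -24815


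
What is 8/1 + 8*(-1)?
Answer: 0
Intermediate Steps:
8/1 + 8*(-1) = 8*1 - 8 = 8 - 8 = 0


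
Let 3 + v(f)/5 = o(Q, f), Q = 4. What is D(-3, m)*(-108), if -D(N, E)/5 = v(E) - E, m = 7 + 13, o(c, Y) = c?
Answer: -8100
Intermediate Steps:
v(f) = 5 (v(f) = -15 + 5*4 = -15 + 20 = 5)
m = 20
D(N, E) = -25 + 5*E (D(N, E) = -5*(5 - E) = -25 + 5*E)
D(-3, m)*(-108) = (-25 + 5*20)*(-108) = (-25 + 100)*(-108) = 75*(-108) = -8100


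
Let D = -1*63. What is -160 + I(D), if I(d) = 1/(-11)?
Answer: -1761/11 ≈ -160.09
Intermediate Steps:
D = -63
I(d) = -1/11
-160 + I(D) = -160 - 1/11 = -1761/11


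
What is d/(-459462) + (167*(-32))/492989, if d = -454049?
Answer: 221385797533/226509711918 ≈ 0.97738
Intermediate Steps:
d/(-459462) + (167*(-32))/492989 = -454049/(-459462) + (167*(-32))/492989 = -454049*(-1/459462) - 5344*1/492989 = 454049/459462 - 5344/492989 = 221385797533/226509711918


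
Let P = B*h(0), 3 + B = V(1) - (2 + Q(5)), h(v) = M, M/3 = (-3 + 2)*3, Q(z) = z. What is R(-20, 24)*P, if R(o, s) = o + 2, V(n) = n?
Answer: -1458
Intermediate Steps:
M = -9 (M = 3*((-3 + 2)*3) = 3*(-1*3) = 3*(-3) = -9)
h(v) = -9
B = -9 (B = -3 + (1 - (2 + 5)) = -3 + (1 - 1*7) = -3 + (1 - 7) = -3 - 6 = -9)
R(o, s) = 2 + o
P = 81 (P = -9*(-9) = 81)
R(-20, 24)*P = (2 - 20)*81 = -18*81 = -1458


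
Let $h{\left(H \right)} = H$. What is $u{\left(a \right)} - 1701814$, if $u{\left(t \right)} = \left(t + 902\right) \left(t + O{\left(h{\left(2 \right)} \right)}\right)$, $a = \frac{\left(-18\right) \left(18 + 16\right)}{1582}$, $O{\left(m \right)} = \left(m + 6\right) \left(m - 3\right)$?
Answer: $- \frac{1069523894918}{625681} \approx -1.7094 \cdot 10^{6}$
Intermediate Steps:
$O{\left(m \right)} = \left(-3 + m\right) \left(6 + m\right)$ ($O{\left(m \right)} = \left(6 + m\right) \left(-3 + m\right) = \left(-3 + m\right) \left(6 + m\right)$)
$a = - \frac{306}{791}$ ($a = \left(-18\right) 34 \cdot \frac{1}{1582} = \left(-612\right) \frac{1}{1582} = - \frac{306}{791} \approx -0.38685$)
$u{\left(t \right)} = \left(-8 + t\right) \left(902 + t\right)$ ($u{\left(t \right)} = \left(t + 902\right) \left(t + \left(-18 + 2^{2} + 3 \cdot 2\right)\right) = \left(902 + t\right) \left(t + \left(-18 + 4 + 6\right)\right) = \left(902 + t\right) \left(t - 8\right) = \left(902 + t\right) \left(-8 + t\right) = \left(-8 + t\right) \left(902 + t\right)$)
$u{\left(a \right)} - 1701814 = \left(-7216 + \left(- \frac{306}{791}\right)^{2} + 894 \left(- \frac{306}{791}\right)\right) - 1701814 = \left(-7216 + \frac{93636}{625681} - \frac{273564}{791}\right) - 1701814 = - \frac{4731209584}{625681} - 1701814 = - \frac{1069523894918}{625681}$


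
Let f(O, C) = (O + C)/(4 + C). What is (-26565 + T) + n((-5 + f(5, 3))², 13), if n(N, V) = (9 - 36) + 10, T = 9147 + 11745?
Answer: -5690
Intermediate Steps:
f(O, C) = (C + O)/(4 + C)
T = 20892
n(N, V) = -17 (n(N, V) = -27 + 10 = -17)
(-26565 + T) + n((-5 + f(5, 3))², 13) = (-26565 + 20892) - 17 = -5673 - 17 = -5690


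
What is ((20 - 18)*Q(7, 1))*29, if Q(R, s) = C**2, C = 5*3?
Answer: 13050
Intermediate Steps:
C = 15
Q(R, s) = 225 (Q(R, s) = 15**2 = 225)
((20 - 18)*Q(7, 1))*29 = ((20 - 18)*225)*29 = (2*225)*29 = 450*29 = 13050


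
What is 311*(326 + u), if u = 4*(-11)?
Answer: 87702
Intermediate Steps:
u = -44
311*(326 + u) = 311*(326 - 44) = 311*282 = 87702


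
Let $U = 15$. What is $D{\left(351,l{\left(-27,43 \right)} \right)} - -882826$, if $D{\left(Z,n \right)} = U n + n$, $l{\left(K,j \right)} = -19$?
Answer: $882522$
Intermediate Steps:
$D{\left(Z,n \right)} = 16 n$ ($D{\left(Z,n \right)} = 15 n + n = 16 n$)
$D{\left(351,l{\left(-27,43 \right)} \right)} - -882826 = 16 \left(-19\right) - -882826 = -304 + 882826 = 882522$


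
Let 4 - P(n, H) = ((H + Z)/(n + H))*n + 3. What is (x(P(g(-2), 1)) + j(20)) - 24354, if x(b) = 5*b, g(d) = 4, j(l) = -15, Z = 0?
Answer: -24368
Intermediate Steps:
P(n, H) = 1 - H*n/(H + n) (P(n, H) = 4 - (((H + 0)/(n + H))*n + 3) = 4 - ((H/(H + n))*n + 3) = 4 - (H*n/(H + n) + 3) = 4 - (3 + H*n/(H + n)) = 4 + (-3 - H*n/(H + n)) = 1 - H*n/(H + n))
(x(P(g(-2), 1)) + j(20)) - 24354 = (5*((1 + 4 - 1*1*4)/(1 + 4)) - 15) - 24354 = (5*((1 + 4 - 4)/5) - 15) - 24354 = (5*((1/5)*1) - 15) - 24354 = (5*(1/5) - 15) - 24354 = (1 - 15) - 24354 = -14 - 24354 = -24368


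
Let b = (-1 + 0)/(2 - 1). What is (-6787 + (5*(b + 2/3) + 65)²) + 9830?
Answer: 63487/9 ≈ 7054.1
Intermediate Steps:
b = -1 (b = -1/1 = -1*1 = -1)
(-6787 + (5*(b + 2/3) + 65)²) + 9830 = (-6787 + (5*(-1 + 2/3) + 65)²) + 9830 = (-6787 + (5*(-1 + 2*(⅓)) + 65)²) + 9830 = (-6787 + (5*(-1 + ⅔) + 65)²) + 9830 = (-6787 + (5*(-⅓) + 65)²) + 9830 = (-6787 + (-5/3 + 65)²) + 9830 = (-6787 + (190/3)²) + 9830 = (-6787 + 36100/9) + 9830 = -24983/9 + 9830 = 63487/9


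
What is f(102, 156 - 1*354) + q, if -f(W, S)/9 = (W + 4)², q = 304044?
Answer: 202920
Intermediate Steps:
f(W, S) = -9*(4 + W)² (f(W, S) = -9*(W + 4)² = -9*(4 + W)²)
f(102, 156 - 1*354) + q = -9*(4 + 102)² + 304044 = -9*106² + 304044 = -9*11236 + 304044 = -101124 + 304044 = 202920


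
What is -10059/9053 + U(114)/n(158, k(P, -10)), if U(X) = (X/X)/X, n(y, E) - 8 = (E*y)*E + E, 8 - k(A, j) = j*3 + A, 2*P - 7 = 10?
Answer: -157717244809/141943960554 ≈ -1.1111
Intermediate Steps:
P = 17/2 (P = 7/2 + (½)*10 = 7/2 + 5 = 17/2 ≈ 8.5000)
k(A, j) = 8 - A - 3*j (k(A, j) = 8 - (j*3 + A) = 8 - (3*j + A) = 8 - (A + 3*j) = 8 + (-A - 3*j) = 8 - A - 3*j)
n(y, E) = 8 + E + y*E² (n(y, E) = 8 + ((E*y)*E + E) = 8 + (y*E² + E) = 8 + (E + y*E²) = 8 + E + y*E²)
U(X) = 1/X
-10059/9053 + U(114)/n(158, k(P, -10)) = -10059/9053 + 1/(114*(8 + (8 - 1*17/2 - 3*(-10)) + 158*(8 - 1*17/2 - 3*(-10))²)) = -10059*1/9053 + 1/(114*(8 + (8 - 17/2 + 30) + 158*(8 - 17/2 + 30)²)) = -10059/9053 + 1/(114*(8 + 59/2 + 158*(59/2)²)) = -10059/9053 + 1/(114*(8 + 59/2 + 158*(3481/4))) = -10059/9053 + 1/(114*(8 + 59/2 + 274999/2)) = -10059/9053 + (1/114)/137537 = -10059/9053 + (1/114)*(1/137537) = -10059/9053 + 1/15679218 = -157717244809/141943960554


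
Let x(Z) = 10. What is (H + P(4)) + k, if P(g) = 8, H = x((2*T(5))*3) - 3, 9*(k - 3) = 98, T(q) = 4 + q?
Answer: 260/9 ≈ 28.889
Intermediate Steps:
k = 125/9 (k = 3 + (⅑)*98 = 3 + 98/9 = 125/9 ≈ 13.889)
H = 7 (H = 10 - 3 = 7)
(H + P(4)) + k = (7 + 8) + 125/9 = 15 + 125/9 = 260/9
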